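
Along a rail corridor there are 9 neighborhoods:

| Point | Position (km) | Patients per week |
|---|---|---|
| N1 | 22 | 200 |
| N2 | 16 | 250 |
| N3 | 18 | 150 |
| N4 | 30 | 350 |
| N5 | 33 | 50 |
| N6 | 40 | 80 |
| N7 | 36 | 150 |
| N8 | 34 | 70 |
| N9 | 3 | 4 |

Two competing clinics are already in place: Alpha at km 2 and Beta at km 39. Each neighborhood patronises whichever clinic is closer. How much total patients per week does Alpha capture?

404

The indifferent point is the midpoint (2+39)/2 = 20.5; neighborhoods left of it (closer to Alpha at 2) go to Alpha, those right go to Beta.
  N9 at 3 (w=4) → Alpha
  N2 at 16 (w=250) → Alpha
  N3 at 18 (w=150) → Alpha
  N1 at 22 (w=200) → Beta
  N4 at 30 (w=350) → Beta
  N5 at 33 (w=50) → Beta
  N8 at 34 (w=70) → Beta
  N7 at 36 (w=150) → Beta
  N6 at 40 (w=80) → Beta
Alpha captures 404; Beta captures 900.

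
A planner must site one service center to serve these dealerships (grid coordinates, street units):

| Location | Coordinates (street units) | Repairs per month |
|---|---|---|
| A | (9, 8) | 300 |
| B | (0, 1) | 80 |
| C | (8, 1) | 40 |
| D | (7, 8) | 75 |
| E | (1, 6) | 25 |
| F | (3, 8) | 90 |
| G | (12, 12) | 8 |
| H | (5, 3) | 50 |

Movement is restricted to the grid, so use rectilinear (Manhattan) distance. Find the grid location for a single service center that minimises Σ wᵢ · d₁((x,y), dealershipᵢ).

Manhattan distance separates: Σwᵢ(|x−xᵢ|+|y−yᵢ|) = Σwᵢ|x−xᵢ| + Σwᵢ|y−yᵢ|, so x and y are optimised independently as 1-D weighted medians.
Total weight W = 668; half = 334.
x-coordinate, sorted with cumulative weight:
  x=0 (B, w=80) cum 80
  x=1 (E, w=25) cum 105
  x=3 (F, w=90) cum 195
  x=5 (H, w=50) cum 245
  x=7 (D, w=75) cum 320
  x=8 (C, w=40) cum 360  ← median
  x=9 (A, w=300) cum 660
  x=12 (G, w=8) cum 668
⇒ x* = 8
y-coordinate, sorted with cumulative weight:
  y=1 (B, w=80) cum 80
  y=1 (C, w=40) cum 120
  y=3 (H, w=50) cum 170
  y=6 (E, w=25) cum 195
  y=8 (A, w=300) cum 495  ← median
  y=8 (D, w=75) cum 570
  y=8 (F, w=90) cum 660
  y=12 (G, w=8) cum 668
⇒ y* = 8

(8, 8)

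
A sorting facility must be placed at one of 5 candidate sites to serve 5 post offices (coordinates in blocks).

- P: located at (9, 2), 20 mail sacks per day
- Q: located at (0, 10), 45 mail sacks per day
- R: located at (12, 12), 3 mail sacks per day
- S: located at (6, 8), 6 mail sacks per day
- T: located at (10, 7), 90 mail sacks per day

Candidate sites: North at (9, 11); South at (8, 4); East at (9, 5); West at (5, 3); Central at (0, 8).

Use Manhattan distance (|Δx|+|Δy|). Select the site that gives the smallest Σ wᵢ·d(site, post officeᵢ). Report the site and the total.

Total weighted distance at each candidate:
  North (9, 11): total = 1128
  South (8, 4): total = 1212
  East (9, 5): total = 1026
  West (5, 3): total = 1534
  Central (0, 8): total = 1464
Minimum is at East with total 1026 blocks.

East, total 1026 blocks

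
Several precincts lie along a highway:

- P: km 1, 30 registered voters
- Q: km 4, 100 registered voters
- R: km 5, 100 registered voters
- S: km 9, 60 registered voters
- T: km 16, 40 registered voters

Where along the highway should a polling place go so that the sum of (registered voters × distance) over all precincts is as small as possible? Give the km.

For a sum of weighted absolute distances on a line, the optimum is the weighted median (not the mean). Total weight W = 330; half-weight = 165.
Sort by position and accumulate weight:
  km 1 (P, w=30) → cum 30
  km 4 (Q, w=100) → cum 130
  km 5 (R, w=100) → cum 230  ≥ 165 → median here
  km 9 (S, w=60) → cum 290
  km 16 (T, w=40) → cum 330
Optimal location: km 5.

x = 5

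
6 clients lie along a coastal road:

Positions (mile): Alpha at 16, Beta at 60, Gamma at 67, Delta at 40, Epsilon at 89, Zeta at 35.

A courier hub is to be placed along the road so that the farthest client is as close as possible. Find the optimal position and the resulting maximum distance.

location 52.5, max distance 36.5

The 1-center on a line is the midpoint of the two extreme points: leftmost at 16, rightmost at 89.
Optimal location = (16 + 89)/2 = 52.5; maximum distance = (89 − 16)/2 = 36.5.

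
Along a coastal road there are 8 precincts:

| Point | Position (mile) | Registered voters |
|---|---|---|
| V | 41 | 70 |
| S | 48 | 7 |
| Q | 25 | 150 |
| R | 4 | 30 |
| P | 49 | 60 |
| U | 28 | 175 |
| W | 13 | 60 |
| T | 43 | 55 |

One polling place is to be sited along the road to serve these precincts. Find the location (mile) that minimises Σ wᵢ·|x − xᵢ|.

For a sum of weighted absolute distances on a line, the optimum is the weighted median (not the mean). Total weight W = 607; half-weight = 303.5.
Sort by position and accumulate weight:
  mile 4 (R, w=30) → cum 30
  mile 13 (W, w=60) → cum 90
  mile 25 (Q, w=150) → cum 240
  mile 28 (U, w=175) → cum 415  ≥ 303.5 → median here
  mile 41 (V, w=70) → cum 485
  mile 43 (T, w=55) → cum 540
  mile 48 (S, w=7) → cum 547
  mile 49 (P, w=60) → cum 607
Optimal location: mile 28.

x = 28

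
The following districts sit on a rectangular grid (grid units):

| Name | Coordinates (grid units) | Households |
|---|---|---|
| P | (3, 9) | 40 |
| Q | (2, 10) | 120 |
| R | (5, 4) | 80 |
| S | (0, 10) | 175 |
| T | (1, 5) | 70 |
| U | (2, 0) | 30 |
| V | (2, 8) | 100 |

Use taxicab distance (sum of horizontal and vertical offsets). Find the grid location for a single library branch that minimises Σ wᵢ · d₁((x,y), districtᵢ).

(2, 9)

Manhattan distance separates: Σwᵢ(|x−xᵢ|+|y−yᵢ|) = Σwᵢ|x−xᵢ| + Σwᵢ|y−yᵢ|, so x and y are optimised independently as 1-D weighted medians.
Total weight W = 615; half = 307.5.
x-coordinate, sorted with cumulative weight:
  x=0 (S, w=175) cum 175
  x=1 (T, w=70) cum 245
  x=2 (Q, w=120) cum 365  ← median
  x=2 (U, w=30) cum 395
  x=2 (V, w=100) cum 495
  x=3 (P, w=40) cum 535
  x=5 (R, w=80) cum 615
⇒ x* = 2
y-coordinate, sorted with cumulative weight:
  y=0 (U, w=30) cum 30
  y=4 (R, w=80) cum 110
  y=5 (T, w=70) cum 180
  y=8 (V, w=100) cum 280
  y=9 (P, w=40) cum 320  ← median
  y=10 (Q, w=120) cum 440
  y=10 (S, w=175) cum 615
⇒ y* = 9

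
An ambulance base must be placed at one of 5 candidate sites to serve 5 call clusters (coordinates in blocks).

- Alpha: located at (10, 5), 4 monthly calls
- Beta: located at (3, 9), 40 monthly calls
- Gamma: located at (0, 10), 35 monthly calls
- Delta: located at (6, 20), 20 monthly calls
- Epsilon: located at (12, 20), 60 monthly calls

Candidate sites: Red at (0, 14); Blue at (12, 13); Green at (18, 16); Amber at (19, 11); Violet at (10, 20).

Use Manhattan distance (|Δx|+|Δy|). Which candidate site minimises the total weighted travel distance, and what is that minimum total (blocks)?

Total weighted distance at each candidate:
  Red (0, 14): total = 1856
  Blue (12, 13): total = 1765
  Green (18, 16): total = 2716
  Amber (19, 11): total = 2880
  Violet (10, 20): total = 1680
Minimum is at Violet with total 1680 blocks.

Violet, total 1680 blocks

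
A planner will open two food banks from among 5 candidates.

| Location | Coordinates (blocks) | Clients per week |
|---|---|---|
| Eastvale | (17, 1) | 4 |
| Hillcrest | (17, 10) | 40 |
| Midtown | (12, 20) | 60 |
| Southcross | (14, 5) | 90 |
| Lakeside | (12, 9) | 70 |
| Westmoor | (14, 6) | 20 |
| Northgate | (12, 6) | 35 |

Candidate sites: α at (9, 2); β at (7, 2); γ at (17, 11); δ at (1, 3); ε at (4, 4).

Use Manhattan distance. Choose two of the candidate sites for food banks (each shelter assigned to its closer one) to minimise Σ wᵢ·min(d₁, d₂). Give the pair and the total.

Evaluate every pair (each demand assigned to the nearer of the two):
  {α, γ}: total = 2531
  {β, γ}: total = 2695
  {γ, δ}: total = 2730
  {γ, ε}: total = 2730
  {α, β}: total = 3781
  {α, δ}: total = 3781
  {α, ε}: total = 3781
  {β, δ}: total = 4419
  {β, ε}: total = 4419
  {δ, ε}: total = 4754
Best pair: {α, γ} with total 2531.

{α, γ}, total 2531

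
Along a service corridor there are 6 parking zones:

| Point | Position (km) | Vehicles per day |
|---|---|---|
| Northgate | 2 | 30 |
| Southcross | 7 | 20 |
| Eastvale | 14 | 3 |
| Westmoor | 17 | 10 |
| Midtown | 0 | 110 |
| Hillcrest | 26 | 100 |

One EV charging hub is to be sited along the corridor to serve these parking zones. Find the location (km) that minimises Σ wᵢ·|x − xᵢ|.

x = 2

For a sum of weighted absolute distances on a line, the optimum is the weighted median (not the mean). Total weight W = 273; half-weight = 136.5.
Sort by position and accumulate weight:
  km 0 (Midtown, w=110) → cum 110
  km 2 (Northgate, w=30) → cum 140  ≥ 136.5 → median here
  km 7 (Southcross, w=20) → cum 160
  km 14 (Eastvale, w=3) → cum 163
  km 17 (Westmoor, w=10) → cum 173
  km 26 (Hillcrest, w=100) → cum 273
Optimal location: km 2.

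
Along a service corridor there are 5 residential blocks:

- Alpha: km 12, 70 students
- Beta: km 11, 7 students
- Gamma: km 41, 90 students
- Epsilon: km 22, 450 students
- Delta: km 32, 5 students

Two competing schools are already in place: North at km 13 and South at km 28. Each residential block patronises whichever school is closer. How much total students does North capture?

77

The indifferent point is the midpoint (13+28)/2 = 20.5; residential blocks left of it (closer to North at 13) go to North, those right go to South.
  Beta at 11 (w=7) → North
  Alpha at 12 (w=70) → North
  Epsilon at 22 (w=450) → South
  Delta at 32 (w=5) → South
  Gamma at 41 (w=90) → South
North captures 77; South captures 545.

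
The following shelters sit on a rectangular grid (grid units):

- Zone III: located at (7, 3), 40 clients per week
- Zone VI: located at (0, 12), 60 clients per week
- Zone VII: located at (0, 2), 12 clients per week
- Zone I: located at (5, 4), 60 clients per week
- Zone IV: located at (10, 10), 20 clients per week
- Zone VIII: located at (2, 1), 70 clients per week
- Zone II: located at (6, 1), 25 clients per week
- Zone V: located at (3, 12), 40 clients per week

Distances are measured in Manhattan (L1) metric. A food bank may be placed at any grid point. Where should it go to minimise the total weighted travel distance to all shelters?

(3, 4)

Manhattan distance separates: Σwᵢ(|x−xᵢ|+|y−yᵢ|) = Σwᵢ|x−xᵢ| + Σwᵢ|y−yᵢ|, so x and y are optimised independently as 1-D weighted medians.
Total weight W = 327; half = 163.5.
x-coordinate, sorted with cumulative weight:
  x=0 (Zone VI, w=60) cum 60
  x=0 (Zone VII, w=12) cum 72
  x=2 (Zone VIII, w=70) cum 142
  x=3 (Zone V, w=40) cum 182  ← median
  x=5 (Zone I, w=60) cum 242
  x=6 (Zone II, w=25) cum 267
  x=7 (Zone III, w=40) cum 307
  x=10 (Zone IV, w=20) cum 327
⇒ x* = 3
y-coordinate, sorted with cumulative weight:
  y=1 (Zone VIII, w=70) cum 70
  y=1 (Zone II, w=25) cum 95
  y=2 (Zone VII, w=12) cum 107
  y=3 (Zone III, w=40) cum 147
  y=4 (Zone I, w=60) cum 207  ← median
  y=10 (Zone IV, w=20) cum 227
  y=12 (Zone VI, w=60) cum 287
  y=12 (Zone V, w=40) cum 327
⇒ y* = 4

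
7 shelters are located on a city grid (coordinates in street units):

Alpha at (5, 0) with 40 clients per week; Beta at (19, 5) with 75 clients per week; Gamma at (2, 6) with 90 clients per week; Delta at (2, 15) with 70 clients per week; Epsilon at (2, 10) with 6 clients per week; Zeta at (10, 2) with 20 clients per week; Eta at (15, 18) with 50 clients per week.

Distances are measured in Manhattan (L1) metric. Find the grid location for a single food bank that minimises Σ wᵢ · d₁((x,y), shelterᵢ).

(5, 6)

Manhattan distance separates: Σwᵢ(|x−xᵢ|+|y−yᵢ|) = Σwᵢ|x−xᵢ| + Σwᵢ|y−yᵢ|, so x and y are optimised independently as 1-D weighted medians.
Total weight W = 351; half = 175.5.
x-coordinate, sorted with cumulative weight:
  x=2 (Gamma, w=90) cum 90
  x=2 (Delta, w=70) cum 160
  x=2 (Epsilon, w=6) cum 166
  x=5 (Alpha, w=40) cum 206  ← median
  x=10 (Zeta, w=20) cum 226
  x=15 (Eta, w=50) cum 276
  x=19 (Beta, w=75) cum 351
⇒ x* = 5
y-coordinate, sorted with cumulative weight:
  y=0 (Alpha, w=40) cum 40
  y=2 (Zeta, w=20) cum 60
  y=5 (Beta, w=75) cum 135
  y=6 (Gamma, w=90) cum 225  ← median
  y=10 (Epsilon, w=6) cum 231
  y=15 (Delta, w=70) cum 301
  y=18 (Eta, w=50) cum 351
⇒ y* = 6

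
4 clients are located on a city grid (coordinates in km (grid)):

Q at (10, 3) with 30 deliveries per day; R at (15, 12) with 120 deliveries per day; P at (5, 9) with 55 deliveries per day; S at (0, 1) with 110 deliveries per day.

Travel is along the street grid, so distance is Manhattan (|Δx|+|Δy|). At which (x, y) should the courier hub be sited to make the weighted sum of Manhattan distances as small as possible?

(5, 9)

Manhattan distance separates: Σwᵢ(|x−xᵢ|+|y−yᵢ|) = Σwᵢ|x−xᵢ| + Σwᵢ|y−yᵢ|, so x and y are optimised independently as 1-D weighted medians.
Total weight W = 315; half = 157.5.
x-coordinate, sorted with cumulative weight:
  x=0 (S, w=110) cum 110
  x=5 (P, w=55) cum 165  ← median
  x=10 (Q, w=30) cum 195
  x=15 (R, w=120) cum 315
⇒ x* = 5
y-coordinate, sorted with cumulative weight:
  y=1 (S, w=110) cum 110
  y=3 (Q, w=30) cum 140
  y=9 (P, w=55) cum 195  ← median
  y=12 (R, w=120) cum 315
⇒ y* = 9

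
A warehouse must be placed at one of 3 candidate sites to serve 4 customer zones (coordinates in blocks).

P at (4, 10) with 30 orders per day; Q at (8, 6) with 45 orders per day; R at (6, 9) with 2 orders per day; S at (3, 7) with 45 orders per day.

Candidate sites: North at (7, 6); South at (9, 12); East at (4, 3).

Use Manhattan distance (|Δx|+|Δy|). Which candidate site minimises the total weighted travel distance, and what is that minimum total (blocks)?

Total weighted distance at each candidate:
  North (7, 6): total = 488
  South (9, 12): total = 1032
  East (4, 3): total = 766
Minimum is at North with total 488 blocks.

North, total 488 blocks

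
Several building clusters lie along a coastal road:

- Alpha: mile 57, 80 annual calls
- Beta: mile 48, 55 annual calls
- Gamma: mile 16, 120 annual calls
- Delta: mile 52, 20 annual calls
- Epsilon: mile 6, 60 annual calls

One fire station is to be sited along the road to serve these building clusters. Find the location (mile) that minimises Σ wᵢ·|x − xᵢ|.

x = 16

For a sum of weighted absolute distances on a line, the optimum is the weighted median (not the mean). Total weight W = 335; half-weight = 167.5.
Sort by position and accumulate weight:
  mile 6 (Epsilon, w=60) → cum 60
  mile 16 (Gamma, w=120) → cum 180  ≥ 167.5 → median here
  mile 48 (Beta, w=55) → cum 235
  mile 52 (Delta, w=20) → cum 255
  mile 57 (Alpha, w=80) → cum 335
Optimal location: mile 16.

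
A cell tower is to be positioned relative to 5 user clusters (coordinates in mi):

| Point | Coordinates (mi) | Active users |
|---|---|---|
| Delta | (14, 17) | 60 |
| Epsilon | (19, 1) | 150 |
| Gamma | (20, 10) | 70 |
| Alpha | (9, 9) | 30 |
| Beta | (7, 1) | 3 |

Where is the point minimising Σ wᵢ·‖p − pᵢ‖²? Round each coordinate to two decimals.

(17.19, 6.85)

The minimiser of Σwᵢ‖p−pᵢ‖² is the weighted centroid p* = (Σwᵢpᵢ)/(Σwᵢ).
Σwᵢ = 313.
Σwᵢxᵢ = 60·14 + 150·19 + 70·20 + 30·9 + 3·7 = 5381.
Σwᵢyᵢ = 60·17 + 150·1 + 70·10 + 30·9 + 3·1 = 2143.
x* = 5381/313 = 17.19, y* = 2143/313 = 6.85.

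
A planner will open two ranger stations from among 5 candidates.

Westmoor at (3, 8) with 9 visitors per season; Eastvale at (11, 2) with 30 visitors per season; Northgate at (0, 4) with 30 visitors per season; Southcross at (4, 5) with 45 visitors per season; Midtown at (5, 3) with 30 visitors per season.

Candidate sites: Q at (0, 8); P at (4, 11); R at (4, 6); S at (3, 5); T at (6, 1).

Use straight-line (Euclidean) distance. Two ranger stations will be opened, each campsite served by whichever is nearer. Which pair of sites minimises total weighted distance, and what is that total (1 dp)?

Evaluate every pair (each demand assigned to the nearer of the two):
  {S, T}: total = 386.9
  {R, T}: total = 419.3
  {R, S}: total = 486.7
  {Q, S}: total = 508.0
  {P, S}: total = 508.0
  {Q, R}: total = 521.9
  {P, R}: total = 536.0
  {Q, T}: total = 568.3
  {P, T}: total = 651.0
  {Q, P}: total = 926.2
Best pair: {S, T} with total 386.9.

{S, T}, total 386.9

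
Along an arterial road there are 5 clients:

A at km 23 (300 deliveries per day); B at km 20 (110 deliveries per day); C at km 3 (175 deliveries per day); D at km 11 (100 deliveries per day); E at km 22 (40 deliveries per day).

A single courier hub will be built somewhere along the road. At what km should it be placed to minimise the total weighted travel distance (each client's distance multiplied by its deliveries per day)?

For a sum of weighted absolute distances on a line, the optimum is the weighted median (not the mean). Total weight W = 725; half-weight = 362.5.
Sort by position and accumulate weight:
  km 3 (C, w=175) → cum 175
  km 11 (D, w=100) → cum 275
  km 20 (B, w=110) → cum 385  ≥ 362.5 → median here
  km 22 (E, w=40) → cum 425
  km 23 (A, w=300) → cum 725
Optimal location: km 20.

x = 20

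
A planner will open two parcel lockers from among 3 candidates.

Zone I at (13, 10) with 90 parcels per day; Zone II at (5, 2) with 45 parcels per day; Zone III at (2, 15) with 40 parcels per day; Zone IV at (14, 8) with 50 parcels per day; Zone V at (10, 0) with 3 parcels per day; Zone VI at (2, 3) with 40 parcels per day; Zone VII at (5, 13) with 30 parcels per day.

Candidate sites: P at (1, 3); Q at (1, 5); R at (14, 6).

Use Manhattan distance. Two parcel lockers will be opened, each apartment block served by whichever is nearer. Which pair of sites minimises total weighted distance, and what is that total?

{P, R}, total 1785

Evaluate every pair (each demand assigned to the nearer of the two):
  {P, R}: total = 1785
  {Q, R}: total = 1815
  {P, Q}: total = 3431
Best pair: {P, R} with total 1785.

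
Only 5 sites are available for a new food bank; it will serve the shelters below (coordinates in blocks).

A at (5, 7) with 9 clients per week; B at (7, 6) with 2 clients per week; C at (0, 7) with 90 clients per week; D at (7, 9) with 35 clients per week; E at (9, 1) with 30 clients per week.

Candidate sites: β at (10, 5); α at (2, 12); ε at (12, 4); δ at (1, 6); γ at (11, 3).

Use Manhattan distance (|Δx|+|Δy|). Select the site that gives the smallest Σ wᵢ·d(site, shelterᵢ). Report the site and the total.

δ, total 942 blocks

Total weighted distance at each candidate:
  β (10, 5): total = 1546
  α (2, 12): total = 1544
  ε (12, 4): total = 1984
  δ (1, 6): total = 942
  γ (11, 3): total = 1924
Minimum is at δ with total 942 blocks.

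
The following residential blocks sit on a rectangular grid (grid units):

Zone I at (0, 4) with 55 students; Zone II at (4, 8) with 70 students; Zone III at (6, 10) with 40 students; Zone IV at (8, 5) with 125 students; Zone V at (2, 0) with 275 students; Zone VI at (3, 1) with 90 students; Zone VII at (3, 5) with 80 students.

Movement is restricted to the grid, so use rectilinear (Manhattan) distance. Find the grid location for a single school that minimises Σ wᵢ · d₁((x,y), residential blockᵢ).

Manhattan distance separates: Σwᵢ(|x−xᵢ|+|y−yᵢ|) = Σwᵢ|x−xᵢ| + Σwᵢ|y−yᵢ|, so x and y are optimised independently as 1-D weighted medians.
Total weight W = 735; half = 367.5.
x-coordinate, sorted with cumulative weight:
  x=0 (Zone I, w=55) cum 55
  x=2 (Zone V, w=275) cum 330
  x=3 (Zone VI, w=90) cum 420  ← median
  x=3 (Zone VII, w=80) cum 500
  x=4 (Zone II, w=70) cum 570
  x=6 (Zone III, w=40) cum 610
  x=8 (Zone IV, w=125) cum 735
⇒ x* = 3
y-coordinate, sorted with cumulative weight:
  y=0 (Zone V, w=275) cum 275
  y=1 (Zone VI, w=90) cum 365
  y=4 (Zone I, w=55) cum 420  ← median
  y=5 (Zone IV, w=125) cum 545
  y=5 (Zone VII, w=80) cum 625
  y=8 (Zone II, w=70) cum 695
  y=10 (Zone III, w=40) cum 735
⇒ y* = 4

(3, 4)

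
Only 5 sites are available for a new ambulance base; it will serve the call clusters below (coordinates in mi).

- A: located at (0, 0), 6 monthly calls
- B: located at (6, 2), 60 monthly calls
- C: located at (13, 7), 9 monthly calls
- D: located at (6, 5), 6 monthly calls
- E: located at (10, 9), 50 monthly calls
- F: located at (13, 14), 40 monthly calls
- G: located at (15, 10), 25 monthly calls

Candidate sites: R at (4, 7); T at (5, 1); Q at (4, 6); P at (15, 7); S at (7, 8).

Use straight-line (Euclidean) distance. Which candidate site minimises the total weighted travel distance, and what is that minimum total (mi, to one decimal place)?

Total weighted distance at each candidate:
  R (4, 7): total = 1526.8
  T (5, 1): total = 1648.8
  Q (4, 6): total = 1516.2
  P (15, 7): total = 1425.8
  S (7, 8): total = 1206.1
Minimum is at S with total 1206.1 mi.

S, total 1206.1 mi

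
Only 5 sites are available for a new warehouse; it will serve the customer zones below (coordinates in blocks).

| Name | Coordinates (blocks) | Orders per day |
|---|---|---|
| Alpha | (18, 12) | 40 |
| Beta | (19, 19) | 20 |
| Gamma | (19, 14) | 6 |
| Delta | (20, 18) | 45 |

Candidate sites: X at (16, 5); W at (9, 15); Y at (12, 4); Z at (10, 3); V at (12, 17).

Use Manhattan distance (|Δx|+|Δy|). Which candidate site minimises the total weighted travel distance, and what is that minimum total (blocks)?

Total weighted distance at each candidate:
  X (16, 5): total = 1537
  W (9, 15): total = 1456
  Y (12, 4): total = 2092
  Z (10, 3): total = 2425
  V (12, 17): total = 1085
Minimum is at V with total 1085 blocks.

V, total 1085 blocks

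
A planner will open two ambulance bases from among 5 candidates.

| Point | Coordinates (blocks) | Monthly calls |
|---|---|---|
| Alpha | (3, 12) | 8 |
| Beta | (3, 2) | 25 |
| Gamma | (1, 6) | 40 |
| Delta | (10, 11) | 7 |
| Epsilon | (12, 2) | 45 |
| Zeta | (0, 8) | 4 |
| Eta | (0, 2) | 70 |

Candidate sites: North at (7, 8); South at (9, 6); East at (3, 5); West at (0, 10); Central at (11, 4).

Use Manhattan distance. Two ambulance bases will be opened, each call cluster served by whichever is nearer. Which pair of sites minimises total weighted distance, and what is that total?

Evaluate every pair (each demand assigned to the nearer of the two):
  {East, Central}: total = 886
  {South, East}: total = 1052
  {North, East}: total = 1232
  {West, Central}: total = 1249
  {East, West}: total = 1280
  {South, West}: total = 1415
  {North, West}: total = 1595
  {North, Central}: total = 1749
  {South, Central}: total = 1797
  {North, South}: total = 1929
Best pair: {East, Central} with total 886.

{East, Central}, total 886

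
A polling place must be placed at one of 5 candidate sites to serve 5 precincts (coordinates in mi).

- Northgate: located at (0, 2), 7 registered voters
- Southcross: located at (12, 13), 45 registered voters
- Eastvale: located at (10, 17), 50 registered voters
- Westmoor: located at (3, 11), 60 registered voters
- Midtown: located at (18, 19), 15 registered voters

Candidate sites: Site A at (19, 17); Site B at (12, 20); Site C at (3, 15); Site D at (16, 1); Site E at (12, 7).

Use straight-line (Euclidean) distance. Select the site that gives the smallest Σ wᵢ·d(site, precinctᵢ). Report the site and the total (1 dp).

Total weighted distance at each candidate:
  Site A (19, 17): total = 2041.1
  Site B (12, 20): total = 1501.6
  Site C (3, 15): total = 1345.1
  Site D (16, 1): total = 2791.6
  Site E (12, 7): total = 1663.1
Minimum is at Site C with total 1345.1 mi.

Site C, total 1345.1 mi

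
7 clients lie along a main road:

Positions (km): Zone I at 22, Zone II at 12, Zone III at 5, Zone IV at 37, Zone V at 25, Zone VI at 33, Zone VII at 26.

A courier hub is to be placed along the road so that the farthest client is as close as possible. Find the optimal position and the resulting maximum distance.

location 21, max distance 16

The 1-center on a line is the midpoint of the two extreme points: leftmost at 5, rightmost at 37.
Optimal location = (5 + 37)/2 = 21; maximum distance = (37 − 5)/2 = 16.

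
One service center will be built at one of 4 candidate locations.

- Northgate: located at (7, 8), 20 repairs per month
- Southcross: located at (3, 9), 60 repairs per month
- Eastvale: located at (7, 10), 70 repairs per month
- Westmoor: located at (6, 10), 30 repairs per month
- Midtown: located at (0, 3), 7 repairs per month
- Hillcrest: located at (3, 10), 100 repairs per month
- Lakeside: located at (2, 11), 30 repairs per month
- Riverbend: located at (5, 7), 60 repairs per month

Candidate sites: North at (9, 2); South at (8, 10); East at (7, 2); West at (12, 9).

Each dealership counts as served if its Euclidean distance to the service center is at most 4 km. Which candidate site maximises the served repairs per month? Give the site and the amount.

Coverage radius r = 4 km; a point is covered iff (Δx)²+(Δy)² ≤ 4² = 16.
  North (9, 2): covers {none} → 0
  South (8, 10): covers {Northgate, Eastvale, Westmoor} → 120
  East (7, 2): covers {none} → 0
  West (12, 9): covers {none} → 0
Maximum coverage at South: 120 repairs per month.

South, covering 120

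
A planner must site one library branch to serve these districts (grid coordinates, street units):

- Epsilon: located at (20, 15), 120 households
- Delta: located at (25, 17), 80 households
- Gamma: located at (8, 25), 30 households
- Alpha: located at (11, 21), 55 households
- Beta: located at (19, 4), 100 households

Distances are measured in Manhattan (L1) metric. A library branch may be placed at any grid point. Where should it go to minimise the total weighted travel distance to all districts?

Manhattan distance separates: Σwᵢ(|x−xᵢ|+|y−yᵢ|) = Σwᵢ|x−xᵢ| + Σwᵢ|y−yᵢ|, so x and y are optimised independently as 1-D weighted medians.
Total weight W = 385; half = 192.5.
x-coordinate, sorted with cumulative weight:
  x=8 (Gamma, w=30) cum 30
  x=11 (Alpha, w=55) cum 85
  x=19 (Beta, w=100) cum 185
  x=20 (Epsilon, w=120) cum 305  ← median
  x=25 (Delta, w=80) cum 385
⇒ x* = 20
y-coordinate, sorted with cumulative weight:
  y=4 (Beta, w=100) cum 100
  y=15 (Epsilon, w=120) cum 220  ← median
  y=17 (Delta, w=80) cum 300
  y=21 (Alpha, w=55) cum 355
  y=25 (Gamma, w=30) cum 385
⇒ y* = 15

(20, 15)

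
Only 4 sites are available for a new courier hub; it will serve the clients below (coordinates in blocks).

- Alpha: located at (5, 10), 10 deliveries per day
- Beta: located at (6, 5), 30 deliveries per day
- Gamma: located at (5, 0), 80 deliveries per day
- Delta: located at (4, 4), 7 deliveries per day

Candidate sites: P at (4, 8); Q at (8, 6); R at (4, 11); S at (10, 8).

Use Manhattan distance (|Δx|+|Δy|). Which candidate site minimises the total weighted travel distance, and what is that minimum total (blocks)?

Total weighted distance at each candidate:
  P (4, 8): total = 928
  Q (8, 6): total = 922
  R (4, 11): total = 1269
  S (10, 8): total = 1390
Minimum is at Q with total 922 blocks.

Q, total 922 blocks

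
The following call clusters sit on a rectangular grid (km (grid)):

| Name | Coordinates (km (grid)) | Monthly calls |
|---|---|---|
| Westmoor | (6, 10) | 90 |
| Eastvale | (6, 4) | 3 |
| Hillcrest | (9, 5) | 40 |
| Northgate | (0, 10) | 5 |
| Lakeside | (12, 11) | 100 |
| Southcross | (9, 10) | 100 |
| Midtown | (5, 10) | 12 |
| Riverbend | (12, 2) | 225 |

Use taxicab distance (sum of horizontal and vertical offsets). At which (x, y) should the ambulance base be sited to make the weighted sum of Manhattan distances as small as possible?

Manhattan distance separates: Σwᵢ(|x−xᵢ|+|y−yᵢ|) = Σwᵢ|x−xᵢ| + Σwᵢ|y−yᵢ|, so x and y are optimised independently as 1-D weighted medians.
Total weight W = 575; half = 287.5.
x-coordinate, sorted with cumulative weight:
  x=0 (Northgate, w=5) cum 5
  x=5 (Midtown, w=12) cum 17
  x=6 (Westmoor, w=90) cum 107
  x=6 (Eastvale, w=3) cum 110
  x=9 (Hillcrest, w=40) cum 150
  x=9 (Southcross, w=100) cum 250
  x=12 (Lakeside, w=100) cum 350  ← median
  x=12 (Riverbend, w=225) cum 575
⇒ x* = 12
y-coordinate, sorted with cumulative weight:
  y=2 (Riverbend, w=225) cum 225
  y=4 (Eastvale, w=3) cum 228
  y=5 (Hillcrest, w=40) cum 268
  y=10 (Westmoor, w=90) cum 358  ← median
  y=10 (Northgate, w=5) cum 363
  y=10 (Southcross, w=100) cum 463
  y=10 (Midtown, w=12) cum 475
  y=11 (Lakeside, w=100) cum 575
⇒ y* = 10

(12, 10)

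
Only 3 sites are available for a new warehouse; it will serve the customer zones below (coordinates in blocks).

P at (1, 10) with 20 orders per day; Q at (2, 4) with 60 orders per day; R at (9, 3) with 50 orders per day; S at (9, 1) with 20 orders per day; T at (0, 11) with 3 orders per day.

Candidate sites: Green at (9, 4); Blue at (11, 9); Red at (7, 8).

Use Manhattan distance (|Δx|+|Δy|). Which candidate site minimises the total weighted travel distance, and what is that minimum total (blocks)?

Green, total 858 blocks

Total weighted distance at each candidate:
  Green (9, 4): total = 858
  Blue (11, 9): total = 1699
  Red (7, 8): total = 1260
Minimum is at Green with total 858 blocks.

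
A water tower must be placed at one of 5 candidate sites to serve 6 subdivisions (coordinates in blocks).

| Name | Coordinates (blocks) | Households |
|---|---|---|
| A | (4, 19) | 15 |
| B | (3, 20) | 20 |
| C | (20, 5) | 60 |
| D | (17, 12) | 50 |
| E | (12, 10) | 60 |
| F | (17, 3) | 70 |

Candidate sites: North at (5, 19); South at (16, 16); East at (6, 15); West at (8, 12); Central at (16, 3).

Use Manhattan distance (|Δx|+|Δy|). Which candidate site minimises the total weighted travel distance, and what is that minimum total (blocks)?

Total weighted distance at each candidate:
  North (5, 19): total = 5685
  South (16, 16): total = 3295
  East (6, 15): total = 4660
  West (8, 12): total = 3635
  Central (16, 3): total = 2610
Minimum is at Central with total 2610 blocks.

Central, total 2610 blocks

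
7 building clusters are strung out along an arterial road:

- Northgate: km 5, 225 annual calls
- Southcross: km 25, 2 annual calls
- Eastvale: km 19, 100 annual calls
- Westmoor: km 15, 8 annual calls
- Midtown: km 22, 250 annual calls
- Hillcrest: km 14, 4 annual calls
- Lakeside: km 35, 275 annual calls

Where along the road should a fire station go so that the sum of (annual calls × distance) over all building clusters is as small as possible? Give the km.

x = 22

For a sum of weighted absolute distances on a line, the optimum is the weighted median (not the mean). Total weight W = 864; half-weight = 432.
Sort by position and accumulate weight:
  km 5 (Northgate, w=225) → cum 225
  km 14 (Hillcrest, w=4) → cum 229
  km 15 (Westmoor, w=8) → cum 237
  km 19 (Eastvale, w=100) → cum 337
  km 22 (Midtown, w=250) → cum 587  ≥ 432 → median here
  km 25 (Southcross, w=2) → cum 589
  km 35 (Lakeside, w=275) → cum 864
Optimal location: km 22.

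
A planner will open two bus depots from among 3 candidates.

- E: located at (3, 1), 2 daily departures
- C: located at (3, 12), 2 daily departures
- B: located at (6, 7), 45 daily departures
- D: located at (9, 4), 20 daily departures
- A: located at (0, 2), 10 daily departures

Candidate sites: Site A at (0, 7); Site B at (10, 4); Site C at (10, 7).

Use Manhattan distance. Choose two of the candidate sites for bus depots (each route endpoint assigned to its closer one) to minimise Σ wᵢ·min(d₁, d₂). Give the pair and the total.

Evaluate every pair (each demand assigned to the nearer of the two):
  {Site A, Site C}: total = 344
  {Site B, Site C}: total = 364
  {Site A, Site B}: total = 374
Best pair: {Site A, Site C} with total 344.

{Site A, Site C}, total 344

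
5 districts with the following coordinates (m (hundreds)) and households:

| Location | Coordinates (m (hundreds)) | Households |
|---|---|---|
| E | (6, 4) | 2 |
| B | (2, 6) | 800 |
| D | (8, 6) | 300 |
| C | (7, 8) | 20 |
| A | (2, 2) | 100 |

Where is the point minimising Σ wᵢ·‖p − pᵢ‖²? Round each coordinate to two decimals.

(3.56, 5.70)

The minimiser of Σwᵢ‖p−pᵢ‖² is the weighted centroid p* = (Σwᵢpᵢ)/(Σwᵢ).
Σwᵢ = 1222.
Σwᵢxᵢ = 2·6 + 800·2 + 300·8 + 20·7 + 100·2 = 4352.
Σwᵢyᵢ = 2·4 + 800·6 + 300·6 + 20·8 + 100·2 = 6968.
x* = 4352/1222 = 3.56, y* = 6968/1222 = 5.70.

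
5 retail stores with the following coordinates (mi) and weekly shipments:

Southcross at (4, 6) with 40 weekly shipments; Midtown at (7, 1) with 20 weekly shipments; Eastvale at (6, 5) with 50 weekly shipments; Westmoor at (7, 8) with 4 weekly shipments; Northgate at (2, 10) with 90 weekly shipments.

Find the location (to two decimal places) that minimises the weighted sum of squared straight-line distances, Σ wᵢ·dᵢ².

The minimiser of Σwᵢ‖p−pᵢ‖² is the weighted centroid p* = (Σwᵢpᵢ)/(Σwᵢ).
Σwᵢ = 204.
Σwᵢxᵢ = 40·4 + 20·7 + 50·6 + 4·7 + 90·2 = 808.
Σwᵢyᵢ = 40·6 + 20·1 + 50·5 + 4·8 + 90·10 = 1442.
x* = 808/204 = 3.96, y* = 1442/204 = 7.07.

(3.96, 7.07)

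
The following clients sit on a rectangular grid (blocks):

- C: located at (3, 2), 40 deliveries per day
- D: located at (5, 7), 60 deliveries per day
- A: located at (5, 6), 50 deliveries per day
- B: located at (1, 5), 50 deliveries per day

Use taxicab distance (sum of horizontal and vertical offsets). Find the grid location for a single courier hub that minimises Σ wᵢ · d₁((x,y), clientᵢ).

Manhattan distance separates: Σwᵢ(|x−xᵢ|+|y−yᵢ|) = Σwᵢ|x−xᵢ| + Σwᵢ|y−yᵢ|, so x and y are optimised independently as 1-D weighted medians.
Total weight W = 200; half = 100.
x-coordinate, sorted with cumulative weight:
  x=1 (B, w=50) cum 50
  x=3 (C, w=40) cum 90
  x=5 (D, w=60) cum 150  ← median
  x=5 (A, w=50) cum 200
⇒ x* = 5
y-coordinate, sorted with cumulative weight:
  y=2 (C, w=40) cum 40
  y=5 (B, w=50) cum 90
  y=6 (A, w=50) cum 140  ← median
  y=7 (D, w=60) cum 200
⇒ y* = 6

(5, 6)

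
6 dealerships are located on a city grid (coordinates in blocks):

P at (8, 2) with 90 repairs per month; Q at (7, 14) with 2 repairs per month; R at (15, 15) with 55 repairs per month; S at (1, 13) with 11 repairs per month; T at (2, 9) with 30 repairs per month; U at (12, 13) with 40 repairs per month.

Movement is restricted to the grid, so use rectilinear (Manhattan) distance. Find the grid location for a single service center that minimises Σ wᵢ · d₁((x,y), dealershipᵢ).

Manhattan distance separates: Σwᵢ(|x−xᵢ|+|y−yᵢ|) = Σwᵢ|x−xᵢ| + Σwᵢ|y−yᵢ|, so x and y are optimised independently as 1-D weighted medians.
Total weight W = 228; half = 114.
x-coordinate, sorted with cumulative weight:
  x=1 (S, w=11) cum 11
  x=2 (T, w=30) cum 41
  x=7 (Q, w=2) cum 43
  x=8 (P, w=90) cum 133  ← median
  x=12 (U, w=40) cum 173
  x=15 (R, w=55) cum 228
⇒ x* = 8
y-coordinate, sorted with cumulative weight:
  y=2 (P, w=90) cum 90
  y=9 (T, w=30) cum 120  ← median
  y=13 (S, w=11) cum 131
  y=13 (U, w=40) cum 171
  y=14 (Q, w=2) cum 173
  y=15 (R, w=55) cum 228
⇒ y* = 9

(8, 9)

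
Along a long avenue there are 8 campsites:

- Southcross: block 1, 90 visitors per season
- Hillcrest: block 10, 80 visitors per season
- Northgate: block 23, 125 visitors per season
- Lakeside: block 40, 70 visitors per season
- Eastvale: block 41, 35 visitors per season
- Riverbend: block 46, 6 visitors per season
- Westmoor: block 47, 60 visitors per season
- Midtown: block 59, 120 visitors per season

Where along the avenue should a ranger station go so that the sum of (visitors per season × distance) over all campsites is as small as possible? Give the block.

For a sum of weighted absolute distances on a line, the optimum is the weighted median (not the mean). Total weight W = 586; half-weight = 293.
Sort by position and accumulate weight:
  block 1 (Southcross, w=90) → cum 90
  block 10 (Hillcrest, w=80) → cum 170
  block 23 (Northgate, w=125) → cum 295  ≥ 293 → median here
  block 40 (Lakeside, w=70) → cum 365
  block 41 (Eastvale, w=35) → cum 400
  block 46 (Riverbend, w=6) → cum 406
  block 47 (Westmoor, w=60) → cum 466
  block 59 (Midtown, w=120) → cum 586
Optimal location: block 23.

x = 23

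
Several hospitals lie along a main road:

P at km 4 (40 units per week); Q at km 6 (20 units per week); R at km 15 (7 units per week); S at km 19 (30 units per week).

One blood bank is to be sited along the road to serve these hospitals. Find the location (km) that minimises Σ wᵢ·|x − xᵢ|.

For a sum of weighted absolute distances on a line, the optimum is the weighted median (not the mean). Total weight W = 97; half-weight = 48.5.
Sort by position and accumulate weight:
  km 4 (P, w=40) → cum 40
  km 6 (Q, w=20) → cum 60  ≥ 48.5 → median here
  km 15 (R, w=7) → cum 67
  km 19 (S, w=30) → cum 97
Optimal location: km 6.

x = 6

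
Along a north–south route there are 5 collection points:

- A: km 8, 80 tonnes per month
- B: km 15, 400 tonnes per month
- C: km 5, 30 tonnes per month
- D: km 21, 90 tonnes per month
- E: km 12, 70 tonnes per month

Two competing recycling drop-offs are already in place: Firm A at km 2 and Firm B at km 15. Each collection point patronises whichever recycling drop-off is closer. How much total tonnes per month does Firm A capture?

110

The indifferent point is the midpoint (2+15)/2 = 8.5; collection points left of it (closer to Firm A at 2) go to Firm A, those right go to Firm B.
  C at 5 (w=30) → Firm A
  A at 8 (w=80) → Firm A
  E at 12 (w=70) → Firm B
  B at 15 (w=400) → Firm B
  D at 21 (w=90) → Firm B
Firm A captures 110; Firm B captures 560.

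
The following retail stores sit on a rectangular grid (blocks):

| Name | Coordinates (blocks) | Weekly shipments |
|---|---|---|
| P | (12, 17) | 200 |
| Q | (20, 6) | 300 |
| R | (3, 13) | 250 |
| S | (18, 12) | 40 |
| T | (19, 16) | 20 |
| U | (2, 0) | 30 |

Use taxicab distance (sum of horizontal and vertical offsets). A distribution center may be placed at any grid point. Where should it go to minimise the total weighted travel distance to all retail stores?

(12, 13)

Manhattan distance separates: Σwᵢ(|x−xᵢ|+|y−yᵢ|) = Σwᵢ|x−xᵢ| + Σwᵢ|y−yᵢ|, so x and y are optimised independently as 1-D weighted medians.
Total weight W = 840; half = 420.
x-coordinate, sorted with cumulative weight:
  x=2 (U, w=30) cum 30
  x=3 (R, w=250) cum 280
  x=12 (P, w=200) cum 480  ← median
  x=18 (S, w=40) cum 520
  x=19 (T, w=20) cum 540
  x=20 (Q, w=300) cum 840
⇒ x* = 12
y-coordinate, sorted with cumulative weight:
  y=0 (U, w=30) cum 30
  y=6 (Q, w=300) cum 330
  y=12 (S, w=40) cum 370
  y=13 (R, w=250) cum 620  ← median
  y=16 (T, w=20) cum 640
  y=17 (P, w=200) cum 840
⇒ y* = 13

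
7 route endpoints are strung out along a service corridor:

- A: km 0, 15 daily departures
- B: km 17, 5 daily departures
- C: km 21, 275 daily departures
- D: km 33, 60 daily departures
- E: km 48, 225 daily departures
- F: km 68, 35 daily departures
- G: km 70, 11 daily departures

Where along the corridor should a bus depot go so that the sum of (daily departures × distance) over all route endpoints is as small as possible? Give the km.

x = 33

For a sum of weighted absolute distances on a line, the optimum is the weighted median (not the mean). Total weight W = 626; half-weight = 313.
Sort by position and accumulate weight:
  km 0 (A, w=15) → cum 15
  km 17 (B, w=5) → cum 20
  km 21 (C, w=275) → cum 295
  km 33 (D, w=60) → cum 355  ≥ 313 → median here
  km 48 (E, w=225) → cum 580
  km 68 (F, w=35) → cum 615
  km 70 (G, w=11) → cum 626
Optimal location: km 33.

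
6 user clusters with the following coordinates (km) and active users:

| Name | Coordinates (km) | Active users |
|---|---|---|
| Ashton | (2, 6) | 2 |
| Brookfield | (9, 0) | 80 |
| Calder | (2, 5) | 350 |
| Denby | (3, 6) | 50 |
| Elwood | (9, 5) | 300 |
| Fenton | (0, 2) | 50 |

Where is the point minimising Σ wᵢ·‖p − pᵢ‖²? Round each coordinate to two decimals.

(5.14, 4.40)

The minimiser of Σwᵢ‖p−pᵢ‖² is the weighted centroid p* = (Σwᵢpᵢ)/(Σwᵢ).
Σwᵢ = 832.
Σwᵢxᵢ = 2·2 + 80·9 + 350·2 + 50·3 + 300·9 + 50·0 = 4274.
Σwᵢyᵢ = 2·6 + 80·0 + 350·5 + 50·6 + 300·5 + 50·2 = 3662.
x* = 4274/832 = 5.14, y* = 3662/832 = 4.40.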